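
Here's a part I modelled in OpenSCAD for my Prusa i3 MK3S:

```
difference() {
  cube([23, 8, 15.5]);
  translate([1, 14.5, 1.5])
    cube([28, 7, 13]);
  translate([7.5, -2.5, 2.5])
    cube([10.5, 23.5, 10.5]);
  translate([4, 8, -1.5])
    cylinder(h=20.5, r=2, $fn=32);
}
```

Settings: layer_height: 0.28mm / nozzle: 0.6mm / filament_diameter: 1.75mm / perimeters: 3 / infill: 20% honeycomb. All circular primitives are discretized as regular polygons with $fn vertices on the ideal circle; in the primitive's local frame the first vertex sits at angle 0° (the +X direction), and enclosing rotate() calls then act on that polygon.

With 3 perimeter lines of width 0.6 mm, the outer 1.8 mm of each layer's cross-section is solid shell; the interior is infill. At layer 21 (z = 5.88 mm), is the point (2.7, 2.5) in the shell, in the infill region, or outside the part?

At z = 5.88 mm: the 23×8 cube contributes its full rectangle; the cube at (1, 14.5) (footprint 28×7) is included at this height; the 10.5×23.5 cube at (7.5, -2.5) contributes its full rectangle; the r=2 cylinder at (4, 8) gives a regular 32-gon of circumradius 2 (constant along its height); Taking the first minus the rest: starting from the 23×8 cube, the 28×7 cube at (1, 14.5) misses the remaining region (no effect); the 10.5×23.5 cube at (7.5, -2.5) partially overlaps it — only the 84.00 mm² overlap (of its 246.75 mm²) is removed, clipping the outline; the r=2 cylinder at (4, 8) partially overlaps it — only the 6.24 mm² overlap (of its 12.49 mm²) is removed, clipping the outline — 2 connected regions. Overall, the cross-section has 2 separate islands. The nearest boundary edge runs (7.50, 0.00)→(0.00, 0.00); distance from the point to it = 2.50 mm. (Shell/infill is judged within the island containing the point — the largest one.) The point is inside the cross-section and 2.50 mm from the nearest boundary — more than the 1.8 mm shell width (3 × 0.6), so it's in the infill interior.

infill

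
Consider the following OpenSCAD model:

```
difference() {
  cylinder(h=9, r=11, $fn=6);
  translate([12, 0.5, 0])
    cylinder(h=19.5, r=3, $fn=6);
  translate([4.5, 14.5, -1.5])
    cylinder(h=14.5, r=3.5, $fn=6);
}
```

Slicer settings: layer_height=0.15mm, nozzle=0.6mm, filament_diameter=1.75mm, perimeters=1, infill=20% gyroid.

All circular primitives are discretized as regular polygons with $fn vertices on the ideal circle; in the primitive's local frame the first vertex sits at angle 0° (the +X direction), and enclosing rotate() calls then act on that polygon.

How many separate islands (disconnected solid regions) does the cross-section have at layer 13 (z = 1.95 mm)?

1

At z = 1.95 mm: the r=11 cylinder gives a regular 6-gon of circumradius 11 (constant along its height); the r=3 cylinder at (12, 0.5) contributes a regular 6-gon of circumradius 3; the r=3.5 cylinder at (4.5, 14.5) contributes a regular 6-gon of circumradius 3.5; Taking the first minus the rest: starting from the r=11 cylinder, the r=3 cylinder at (12, 0.5) partially overlaps it — only the 3.39 mm² overlap (of its 23.38 mm²) is removed, clipping the outline; the r=3.5 cylinder at (4.5, 14.5) misses the remaining region (no effect) — 1 connected region. Overall, the cross-section is a single solid region. Island count = 1.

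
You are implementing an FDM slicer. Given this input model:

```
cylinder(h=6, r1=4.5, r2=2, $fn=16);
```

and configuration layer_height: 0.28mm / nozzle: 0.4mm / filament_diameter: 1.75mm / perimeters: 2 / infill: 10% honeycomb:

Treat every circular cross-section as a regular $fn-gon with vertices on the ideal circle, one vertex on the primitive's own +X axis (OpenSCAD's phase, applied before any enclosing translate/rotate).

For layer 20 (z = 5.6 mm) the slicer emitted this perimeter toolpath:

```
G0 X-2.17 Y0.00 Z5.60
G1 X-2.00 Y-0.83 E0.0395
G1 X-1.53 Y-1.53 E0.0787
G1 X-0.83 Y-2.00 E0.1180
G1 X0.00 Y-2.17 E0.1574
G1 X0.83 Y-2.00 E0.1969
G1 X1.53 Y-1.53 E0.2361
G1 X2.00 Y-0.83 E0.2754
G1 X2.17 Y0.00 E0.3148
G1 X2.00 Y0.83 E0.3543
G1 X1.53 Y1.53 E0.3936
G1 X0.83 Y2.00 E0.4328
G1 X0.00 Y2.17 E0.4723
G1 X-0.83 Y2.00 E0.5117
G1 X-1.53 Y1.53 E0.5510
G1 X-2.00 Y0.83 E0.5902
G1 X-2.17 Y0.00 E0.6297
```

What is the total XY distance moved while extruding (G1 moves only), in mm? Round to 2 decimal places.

13.52 mm

Sum the Euclidean lengths of each G1 segment: total = 13.52 mm.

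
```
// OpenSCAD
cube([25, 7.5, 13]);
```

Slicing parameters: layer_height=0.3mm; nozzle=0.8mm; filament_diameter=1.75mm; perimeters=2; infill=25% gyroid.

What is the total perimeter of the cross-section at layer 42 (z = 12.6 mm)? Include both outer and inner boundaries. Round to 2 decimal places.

65.00 mm

At z = 12.6 mm: the cube (footprint 25×7.5) is included at this height (perimeter 65.00 mm). Overall, the cross-section is a single solid region. Total boundary length (outer) = 65.00 mm.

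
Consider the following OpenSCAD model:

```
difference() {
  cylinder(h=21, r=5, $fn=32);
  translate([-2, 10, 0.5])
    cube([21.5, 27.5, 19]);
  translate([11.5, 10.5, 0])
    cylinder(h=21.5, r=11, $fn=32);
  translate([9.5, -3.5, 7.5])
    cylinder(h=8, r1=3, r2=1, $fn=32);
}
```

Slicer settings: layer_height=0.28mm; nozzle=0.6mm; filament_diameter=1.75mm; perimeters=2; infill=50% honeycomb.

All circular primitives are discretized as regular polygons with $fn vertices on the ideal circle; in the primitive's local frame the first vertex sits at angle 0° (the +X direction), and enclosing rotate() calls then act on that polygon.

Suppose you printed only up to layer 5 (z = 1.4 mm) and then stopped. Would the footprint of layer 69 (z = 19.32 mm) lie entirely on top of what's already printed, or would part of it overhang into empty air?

entirely on top

Compare the two slices. At z = 1.4: the cylinder: section is a regular 32-gon, circumradius r=5 (area = (32/2)·5.000²·sin(360°/32) = 78.04 mm²); the cube at (-2, 10) is present — its section is the full 21.5×27.5 rectangle (area 591.25 mm²); the r=11 cylinder at (11.5, 10.5) gives a regular 32-gon of circumradius 11 (constant along its height) (area = (32/2)·11.000²·sin(360°/32) = 377.69 mm²); the cone at (9.5, -3.5) does not reach this height (z outside [7.5, 15.5]); Subtracting the remaining from the first: starting from the r=5 cylinder (78.04 mm²), the 21.5×27.5 cube at (-2, 10) misses the remaining region (no effect); the r=11 cylinder at (11.5, 10.5) partially overlaps it — only the 0.80 mm² overlap (of its 377.69 mm²) is removed, clipping the outline — area = 77.24 mm². At z = 19.32: the r=5 cylinder contributes a regular 32-gon of circumradius 5 (area = (32/2)·5.000²·sin(360°/32) = 78.04 mm²); the cube at (-2, 10) (footprint 21.5×27.5) is included at this height (area 591.25 mm²); the r=11 cylinder at (11.5, 10.5) contributes a regular 32-gon of circumradius 11 (area = (32/2)·11.000²·sin(360°/32) = 377.69 mm²); the cone at (9.5, -3.5) does not reach this height (z outside [7.5, 15.5]); After the difference (first − rest): starting from the r=5 cylinder (78.04 mm²), the 21.5×27.5 cube at (-2, 10) misses the remaining region (no effect); the r=11 cylinder at (11.5, 10.5) partially overlaps it — only the 0.80 mm² overlap (of its 377.69 mm²) is removed, clipping the outline — area = 77.24 mm². Checking containment: the cross-section at z = 19.32 is a subset of the cross-section at z = 1.4.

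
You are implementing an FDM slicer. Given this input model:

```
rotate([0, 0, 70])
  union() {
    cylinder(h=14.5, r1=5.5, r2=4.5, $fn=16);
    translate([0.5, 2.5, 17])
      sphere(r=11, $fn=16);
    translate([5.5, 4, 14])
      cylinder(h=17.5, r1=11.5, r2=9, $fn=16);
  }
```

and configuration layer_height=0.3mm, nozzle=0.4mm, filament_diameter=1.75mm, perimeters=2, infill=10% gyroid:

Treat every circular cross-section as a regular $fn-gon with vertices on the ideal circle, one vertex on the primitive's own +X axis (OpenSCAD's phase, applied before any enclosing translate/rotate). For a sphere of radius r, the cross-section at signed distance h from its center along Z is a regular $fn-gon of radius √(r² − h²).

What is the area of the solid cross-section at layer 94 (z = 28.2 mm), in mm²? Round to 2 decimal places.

274.64 mm²

At z = 28.2 mm: the cone is absent (z outside [0, 14.5]); the sphere at (0.5, 2.5) is absent (|z−center|=11.200 > r=11); the cone at (5.5, 4) contributes a regular 16-gon of circumradius 9.471 (interpolated between r1=11.5 and r2=9 at t=0.811) (area = (16/2)·9.471²·sin(360°/16) = 274.64 mm²); Taking the union: only the cone at (5.5, 4) is present, so the union is just that shape — area = 274.64 mm²; (whole slice rotated 70° about Z — lengths, areas and connectivity unchanged). Overall, the cross-section is a single solid region. Net area = 274.64 mm².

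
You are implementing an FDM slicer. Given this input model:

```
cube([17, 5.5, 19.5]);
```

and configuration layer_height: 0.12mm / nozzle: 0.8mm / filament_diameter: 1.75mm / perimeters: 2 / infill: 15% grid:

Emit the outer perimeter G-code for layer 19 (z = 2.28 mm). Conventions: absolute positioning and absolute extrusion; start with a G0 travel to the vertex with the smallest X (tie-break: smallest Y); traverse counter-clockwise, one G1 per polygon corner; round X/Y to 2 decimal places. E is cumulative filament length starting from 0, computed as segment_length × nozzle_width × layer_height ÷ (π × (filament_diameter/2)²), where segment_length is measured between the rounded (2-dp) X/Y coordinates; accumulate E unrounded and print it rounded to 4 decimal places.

G0 X0.00 Y0.00 Z2.28
G1 X17.00 Y0.00 E0.6785
G1 X17.00 Y5.50 E0.8980
G1 X0.00 Y5.50 E1.5765
G1 X0.00 Y0.00 E1.7960

At z = 2.28 mm: the cube (footprint 17×5.5) is included at this height. The outline is a single polygon with 4 vertices. Extrusion per mm of travel: 0.8 × 0.12 / (π × 0.875²) = 0.039912. Accumulating E over each segment gives final E = 1.7960.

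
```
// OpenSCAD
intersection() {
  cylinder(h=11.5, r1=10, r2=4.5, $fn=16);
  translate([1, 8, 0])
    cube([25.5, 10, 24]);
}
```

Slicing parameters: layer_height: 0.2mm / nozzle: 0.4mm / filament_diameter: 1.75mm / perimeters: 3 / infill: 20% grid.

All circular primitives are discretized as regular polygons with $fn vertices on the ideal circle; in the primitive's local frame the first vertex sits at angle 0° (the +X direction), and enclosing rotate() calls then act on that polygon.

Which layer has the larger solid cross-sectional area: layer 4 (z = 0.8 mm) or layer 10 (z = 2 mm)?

layer 4 (z = 0.8 mm)

Layer 4 (z = 0.8): the cone: at t=0.070 of its height the radius interpolates to r₁+(r₂−r₁)t = 9.617, giving a regular 16-gon of that circumradius (area = (16/2)·9.617²·sin(360°/16) = 283.17 mm²); the cube at (1, 8) (footprint 25.5×10) is included at this height (area 255.00 mm²); Keeping only the common overlap: the 25.5×10 cube at (1, 8) partially overlaps the cone; clipping to the common part keeps 3.67 mm² — area = 3.67 mm². So its area = 3.67 mm². Layer 10 (z = 2): the cone: at t=0.174 of its height the radius interpolates to r₁+(r₂−r₁)t = 9.043, giving a regular 16-gon of that circumradius (area = (16/2)·9.043²·sin(360°/16) = 250.38 mm²); the cube at (1, 8) is present — its section is the full 25.5×10 rectangle (area 255.00 mm²); Keeping only the common overlap: the 25.5×10 cube at (1, 8) partially overlaps the cone; clipping to the common part keeps 1.57 mm² — area = 1.57 mm². So its area = 1.57 mm². Layer 4 is larger (3.67 vs 1.57 mm²).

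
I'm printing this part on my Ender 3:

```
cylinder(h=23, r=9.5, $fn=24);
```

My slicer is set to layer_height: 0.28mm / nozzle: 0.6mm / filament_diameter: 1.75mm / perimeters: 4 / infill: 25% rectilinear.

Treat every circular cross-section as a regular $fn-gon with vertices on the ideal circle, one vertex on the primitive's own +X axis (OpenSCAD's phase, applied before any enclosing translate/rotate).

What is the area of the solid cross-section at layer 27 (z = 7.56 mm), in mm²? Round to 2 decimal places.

At z = 7.56 mm: the cylinder: section is a regular 24-gon, circumradius r=9.5 (area = (24/2)·9.500²·sin(360°/24) = 280.30 mm²). Overall, the cross-section is a single solid region. Net area = 280.30 mm².

280.30 mm²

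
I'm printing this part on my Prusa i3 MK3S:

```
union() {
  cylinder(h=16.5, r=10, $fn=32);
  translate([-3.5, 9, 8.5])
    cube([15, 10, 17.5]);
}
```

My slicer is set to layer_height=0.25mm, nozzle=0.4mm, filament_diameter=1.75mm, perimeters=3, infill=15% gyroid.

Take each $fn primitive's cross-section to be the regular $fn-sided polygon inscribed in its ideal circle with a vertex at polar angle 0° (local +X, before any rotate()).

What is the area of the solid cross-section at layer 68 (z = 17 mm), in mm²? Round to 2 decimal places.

At z = 17 mm: the cylinder is not intersected at this z (z outside [0, 16.5]); the 15×10 cube at (-3.5, 9) contributes its full rectangle (area 150.00 mm²); Taking the union: only the 15×10 cube at (-3.5, 9) is present, so the union is just that shape — area = 150.00 mm². Overall, the cross-section is a single solid region. Net area = 150.00 mm².

150.00 mm²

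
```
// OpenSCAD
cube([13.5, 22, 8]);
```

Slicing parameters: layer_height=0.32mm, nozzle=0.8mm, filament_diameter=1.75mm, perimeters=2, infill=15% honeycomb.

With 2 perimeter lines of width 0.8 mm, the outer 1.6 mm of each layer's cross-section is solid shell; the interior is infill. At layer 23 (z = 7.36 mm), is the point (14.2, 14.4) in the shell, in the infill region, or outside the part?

At z = 7.36 mm: the cube (footprint 13.5×22) is included at this height. Overall, the cross-section is a single solid region. The nearest boundary edge runs (13.50, 0.00)→(13.50, 22.00); distance from the point to it = 0.70 mm. The point is not inside any of the regions above, so it lies outside the cross-section (0.70 mm from the nearest boundary).

outside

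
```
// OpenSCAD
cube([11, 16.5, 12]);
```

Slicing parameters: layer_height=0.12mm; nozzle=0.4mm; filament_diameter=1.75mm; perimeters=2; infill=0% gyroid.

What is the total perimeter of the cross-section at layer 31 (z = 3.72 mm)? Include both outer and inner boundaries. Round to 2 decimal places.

55.00 mm

At z = 3.72 mm: the cube is present — its section is the full 11×16.5 rectangle (perimeter 55.00 mm). Overall, the cross-section is a single solid region. Total boundary length (outer) = 55.00 mm.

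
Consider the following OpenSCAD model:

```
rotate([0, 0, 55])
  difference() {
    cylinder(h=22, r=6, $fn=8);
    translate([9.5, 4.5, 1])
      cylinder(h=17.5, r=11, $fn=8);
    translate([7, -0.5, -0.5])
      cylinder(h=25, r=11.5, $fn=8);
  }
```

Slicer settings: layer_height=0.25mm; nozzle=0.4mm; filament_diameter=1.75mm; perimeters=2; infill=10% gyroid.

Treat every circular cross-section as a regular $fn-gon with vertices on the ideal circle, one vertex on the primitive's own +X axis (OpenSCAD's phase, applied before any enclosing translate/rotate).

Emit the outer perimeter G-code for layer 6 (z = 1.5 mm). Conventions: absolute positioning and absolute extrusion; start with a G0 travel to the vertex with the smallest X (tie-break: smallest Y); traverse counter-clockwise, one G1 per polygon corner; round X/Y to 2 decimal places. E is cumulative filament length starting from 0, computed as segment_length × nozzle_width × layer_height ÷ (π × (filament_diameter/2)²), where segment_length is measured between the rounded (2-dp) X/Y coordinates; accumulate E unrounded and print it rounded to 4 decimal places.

G0 X-5.91 Y-1.04 Z1.50
G1 X-3.44 Y-4.91 E0.1909
G1 X1.04 Y-5.91 E0.3817
G1 X2.47 Y-5.00 E0.4522
G1 X-2.17 Y-3.97 E0.6498
G1 X-5.43 Y1.14 E0.9018
G1 X-5.91 Y-1.04 E0.9946

At z = 1.5 mm: the r=6 cylinder contributes a regular 8-gon of circumradius 6; the r=11 cylinder at (9.5, 4.5) gives a regular 8-gon of circumradius 11 (constant along its height); the r=11.5 cylinder at (7, -0.5) gives a regular 8-gon of circumradius 11.5 (constant along its height); Taking the first minus the rest: starting from the r=6 cylinder, the r=11 cylinder at (9.5, 4.5) partially overlaps it — only the 45.13 mm² overlap (of its 342.24 mm²) is removed, clipping the outline; the r=11.5 cylinder at (7, -0.5) partially overlaps it — only the 42.71 mm² overlap (of its 374.06 mm²) is removed, clipping the outline — 1 connected region; (rotated 55° about Z; rotation is an isometry so areas/perimeters/island counts are preserved). The outline is a single polygon with 6 vertices. Extrusion per mm of travel: 0.4 × 0.25 / (π × 0.875²) = 0.041575. Accumulating E over each segment gives final E = 0.9946.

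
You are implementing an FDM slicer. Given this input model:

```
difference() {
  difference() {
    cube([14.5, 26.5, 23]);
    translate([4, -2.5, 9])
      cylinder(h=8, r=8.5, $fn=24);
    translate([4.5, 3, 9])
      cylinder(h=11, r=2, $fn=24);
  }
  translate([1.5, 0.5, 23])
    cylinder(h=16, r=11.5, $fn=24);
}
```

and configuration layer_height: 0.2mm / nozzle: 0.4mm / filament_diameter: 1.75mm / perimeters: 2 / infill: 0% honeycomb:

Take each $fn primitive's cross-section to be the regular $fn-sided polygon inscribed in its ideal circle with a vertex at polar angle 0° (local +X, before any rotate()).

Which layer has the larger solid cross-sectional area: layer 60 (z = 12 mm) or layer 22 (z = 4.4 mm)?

layer 22 (z = 4.4 mm)

Layer 60 (z = 12): the cube (footprint 14.5×26.5) is included at this height (area 384.25 mm²); the r=8.5 cylinder at (4, -2.5) gives a regular 24-gon of circumradius 8.5 (constant along its height) (area = (24/2)·8.500²·sin(360°/24) = 224.40 mm²); the r=2 cylinder at (4.5, 3) gives a regular 24-gon of circumradius 2 (constant along its height) (area = (24/2)·2.000²·sin(360°/24) = 12.42 mm²); Subtracting the remaining from the first: starting from the 14.5×26.5 cube (384.25 mm²), the r=8.5 cylinder at (4, -2.5) partially overlaps it — only the 57.76 mm² overlap (of its 224.40 mm²) is removed, clipping the outline; the r=2 cylinder at (4.5, 3) misses the remaining region (no effect) — area = 326.49 mm²; the cylinder at (1.5, 0.5) is absent (z outside [23, 39]); After the difference (first − rest): none of the subtracted shapes is present at this height, so the result so far is unchanged — area = 326.49 mm². So its area = 326.49 mm². Layer 22 (z = 4.4): the cube is present — its section is the full 14.5×26.5 rectangle (area 384.25 mm²); the cylinder at (4, -2.5) does not reach this height (z outside [9, 17]); the cylinder at (4.5, 3) is not intersected at this z (z outside [9, 20]); Taking the first minus the rest: none of the subtracted shapes is present at this height, so the 14.5×26.5 cube is unchanged — area = 384.25 mm²; the cylinder at (1.5, 0.5) is not intersected at this z (z outside [23, 39]); After the difference (first − rest): none of the subtracted shapes is present at this height, so the result so far is unchanged — area = 384.25 mm². So its area = 384.25 mm². Layer 22 is larger (384.25 vs 326.49 mm²).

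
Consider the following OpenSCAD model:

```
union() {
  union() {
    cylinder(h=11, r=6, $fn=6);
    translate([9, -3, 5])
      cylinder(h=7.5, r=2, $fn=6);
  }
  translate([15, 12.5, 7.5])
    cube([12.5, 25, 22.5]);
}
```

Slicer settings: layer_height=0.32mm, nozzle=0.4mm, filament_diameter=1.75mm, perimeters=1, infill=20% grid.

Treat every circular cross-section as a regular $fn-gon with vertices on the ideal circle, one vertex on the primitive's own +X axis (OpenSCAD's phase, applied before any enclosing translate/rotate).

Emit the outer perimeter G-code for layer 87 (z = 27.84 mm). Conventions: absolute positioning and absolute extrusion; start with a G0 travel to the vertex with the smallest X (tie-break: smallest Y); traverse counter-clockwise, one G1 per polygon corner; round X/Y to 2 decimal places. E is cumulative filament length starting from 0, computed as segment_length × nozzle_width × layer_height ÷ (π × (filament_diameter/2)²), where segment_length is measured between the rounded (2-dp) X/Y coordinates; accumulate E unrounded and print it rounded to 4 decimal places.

G0 X15.00 Y12.50 Z27.84
G1 X27.50 Y12.50 E0.6652
G1 X27.50 Y37.50 E1.9956
G1 X15.00 Y37.50 E2.6608
G1 X15.00 Y12.50 E3.9912

At z = 27.84 mm: the cylinder is absent (z outside [0, 11]); the cylinder at (9, -3) does not reach this height (z outside [5, 12.5]); Taking the union: nothing is present at this height; the cube at (15, 12.5) (footprint 12.5×25) is included at this height; Combining (union): only the 12.5×25 cube at (15, 12.5) is present, so the union is just that shape — 1 connected region. The outline is a single polygon with 4 vertices. Extrusion per mm of travel: 0.4 × 0.32 / (π × 0.875²) = 0.053216. Accumulating E over each segment gives final E = 3.9912.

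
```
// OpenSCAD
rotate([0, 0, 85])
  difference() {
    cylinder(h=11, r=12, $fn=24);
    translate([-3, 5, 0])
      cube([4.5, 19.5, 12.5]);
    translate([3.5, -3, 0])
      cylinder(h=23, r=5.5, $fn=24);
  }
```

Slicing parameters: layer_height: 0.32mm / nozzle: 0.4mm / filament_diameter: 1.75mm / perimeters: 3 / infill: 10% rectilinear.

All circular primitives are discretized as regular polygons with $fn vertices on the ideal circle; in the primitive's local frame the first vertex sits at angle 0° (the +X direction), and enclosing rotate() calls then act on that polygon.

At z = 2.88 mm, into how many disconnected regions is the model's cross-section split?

1

At z = 2.88 mm: the cylinder: section is a regular 24-gon, circumradius r=12; the 4.5×19.5 cube at (-3, 5) contributes its full rectangle; the r=5.5 cylinder at (3.5, -3) gives a regular 24-gon of circumradius 5.5 (constant along its height); After the difference (first − rest): starting from the r=12 cylinder, the 4.5×19.5 cube at (-3, 5) partially overlaps it — only the 30.76 mm² overlap (of its 87.75 mm²) is removed, clipping the outline; the r=5.5 cylinder at (3.5, -3) lies wholly inside it (removes its full 93.95 mm² and its 34.46 mm outline becomes a hole wall) — 1 connected region with 1 hole; (whole slice rotated 85° about Z — lengths, areas and connectivity unchanged). The result has 1 disconnected region.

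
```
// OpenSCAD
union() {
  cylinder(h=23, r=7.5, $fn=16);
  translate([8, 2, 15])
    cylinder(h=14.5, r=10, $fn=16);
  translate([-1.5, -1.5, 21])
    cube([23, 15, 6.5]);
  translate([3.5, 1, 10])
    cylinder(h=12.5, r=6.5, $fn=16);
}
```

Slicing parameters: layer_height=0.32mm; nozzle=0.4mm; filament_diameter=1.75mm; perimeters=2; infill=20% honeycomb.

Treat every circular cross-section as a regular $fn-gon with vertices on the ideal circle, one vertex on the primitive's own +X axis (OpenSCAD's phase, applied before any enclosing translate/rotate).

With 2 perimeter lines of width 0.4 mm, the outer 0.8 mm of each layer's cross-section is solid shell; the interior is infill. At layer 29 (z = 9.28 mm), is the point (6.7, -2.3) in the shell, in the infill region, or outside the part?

shell

At z = 9.28 mm: the cylinder: section is a regular 16-gon, circumradius r=7.5; the cylinder at (8, 2) does not reach this height (z outside [15, 29.5]); the cube at (-1.5, -1.5) is absent (z outside [21, 27.5]); the cylinder at (3.5, 1) is absent (z outside [10, 22.5]); Taking the union: only the r=7.5 cylinder is present, so the union is just that shape — 1 connected region. Overall, the cross-section is a single solid region. The nearest boundary edge runs (6.93, -2.87)→(7.50, 0.00); distance from the point to it = 0.34 mm. The point is inside the cross-section, 0.34 mm from the nearest boundary — within the 0.8 mm shell band (2 × 0.4).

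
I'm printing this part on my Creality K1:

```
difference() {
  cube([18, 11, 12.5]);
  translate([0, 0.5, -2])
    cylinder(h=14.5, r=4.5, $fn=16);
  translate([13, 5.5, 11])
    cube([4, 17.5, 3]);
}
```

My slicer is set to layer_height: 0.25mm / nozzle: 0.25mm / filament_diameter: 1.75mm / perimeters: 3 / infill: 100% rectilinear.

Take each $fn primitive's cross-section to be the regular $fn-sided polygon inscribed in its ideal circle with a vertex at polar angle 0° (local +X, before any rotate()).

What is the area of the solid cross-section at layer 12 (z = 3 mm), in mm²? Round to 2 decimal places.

At z = 3 mm: the cube (footprint 18×11) is included at this height (area 198.00 mm²); the r=4.5 cylinder at (0, 0.5) contributes a regular 16-gon of circumradius 4.5 (area = (16/2)·4.500²·sin(360°/16) = 61.99 mm²); the cube at (13, 5.5) is absent (z outside [11, 14]); Subtracting the remaining from the first: starting from the 18×11 cube (198.00 mm²), the r=4.5 cylinder at (0, 0.5) partially overlaps it — only the 17.72 mm² overlap (of its 61.99 mm²) is removed, clipping the outline — area = 180.28 mm². Overall, the cross-section is a single solid region. Net area = 180.28 mm².

180.28 mm²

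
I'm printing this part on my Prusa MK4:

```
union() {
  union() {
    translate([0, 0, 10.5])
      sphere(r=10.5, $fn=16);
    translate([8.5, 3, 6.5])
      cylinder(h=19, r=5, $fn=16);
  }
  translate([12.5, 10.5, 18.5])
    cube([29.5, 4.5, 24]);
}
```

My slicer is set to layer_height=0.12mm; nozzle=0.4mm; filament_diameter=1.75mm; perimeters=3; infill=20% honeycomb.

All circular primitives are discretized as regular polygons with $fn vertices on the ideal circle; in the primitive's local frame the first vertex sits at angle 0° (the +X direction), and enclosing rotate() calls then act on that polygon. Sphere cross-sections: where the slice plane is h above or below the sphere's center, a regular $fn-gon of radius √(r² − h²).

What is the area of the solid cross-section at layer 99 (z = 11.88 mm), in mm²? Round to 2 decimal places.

At z = 11.88 mm: the r=10.5 sphere contributes a regular 16-gon of circumradius √(10.5²−1.38²) = 10.409 (area = (16/2)·10.409²·sin(360°/16) = 331.70 mm²); the cylinder at (8.5, 3): section is a regular 16-gon, circumradius r=5 (area = (16/2)·5.000²·sin(360°/16) = 76.54 mm²); Combining (union): the regions partially overlap — summed areas 408.23 mm² minus the doubly-counted overlap 46.74 mm² gives 361.49 mm² — area = 361.49 mm²; the cube at (12.5, 10.5) is absent (z outside [18.5, 42.5]); Merging all regions: only the result so far is present, so the union is just that shape — area = 361.49 mm². Overall, the cross-section is a single solid region. Net area = 361.49 mm².

361.49 mm²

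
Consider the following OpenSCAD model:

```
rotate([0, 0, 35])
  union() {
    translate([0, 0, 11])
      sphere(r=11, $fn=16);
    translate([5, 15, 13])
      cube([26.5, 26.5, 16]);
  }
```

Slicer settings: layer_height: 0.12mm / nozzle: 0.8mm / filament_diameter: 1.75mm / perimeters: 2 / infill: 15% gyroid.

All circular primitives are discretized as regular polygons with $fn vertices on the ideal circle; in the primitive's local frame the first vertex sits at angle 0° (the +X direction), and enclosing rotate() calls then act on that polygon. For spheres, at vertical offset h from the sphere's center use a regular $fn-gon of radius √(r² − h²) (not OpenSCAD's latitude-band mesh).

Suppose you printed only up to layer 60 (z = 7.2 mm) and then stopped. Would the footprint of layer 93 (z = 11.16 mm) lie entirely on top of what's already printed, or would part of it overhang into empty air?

part overhangs

Compare the two slices. At z = 7.2: the r=11 sphere contributes a regular 16-gon of circumradius √(11²−3.8²) = 10.323 (area = (16/2)·10.323²·sin(360°/16) = 326.23 mm²); the cube at (5, 15) does not reach this height (z outside [13, 29]); Combining (union): only the r=11 sphere is present, so the union is just that shape — area = 326.23 mm²; (rotated 35° about Z; rotation is an isometry so areas/perimeters/island counts are preserved). At z = 11.16: the r=11 sphere slices to a regular 16-gon of circumradius 10.999 (√(r²−h²) with h=0.16 from center) (area = (16/2)·10.999²·sin(360°/16) = 370.36 mm²); the cube at (5, 15) is not intersected at this z (z outside [13, 29]); Taking the union: only the r=11 sphere is present, so the union is just that shape — area = 370.36 mm²; (whole slice rotated 35° about Z — lengths, areas and connectivity unchanged). Checking containment: at z = 11.16 the cross-section extends beyond the z = 7.2 cross-section by about 44.13 mm².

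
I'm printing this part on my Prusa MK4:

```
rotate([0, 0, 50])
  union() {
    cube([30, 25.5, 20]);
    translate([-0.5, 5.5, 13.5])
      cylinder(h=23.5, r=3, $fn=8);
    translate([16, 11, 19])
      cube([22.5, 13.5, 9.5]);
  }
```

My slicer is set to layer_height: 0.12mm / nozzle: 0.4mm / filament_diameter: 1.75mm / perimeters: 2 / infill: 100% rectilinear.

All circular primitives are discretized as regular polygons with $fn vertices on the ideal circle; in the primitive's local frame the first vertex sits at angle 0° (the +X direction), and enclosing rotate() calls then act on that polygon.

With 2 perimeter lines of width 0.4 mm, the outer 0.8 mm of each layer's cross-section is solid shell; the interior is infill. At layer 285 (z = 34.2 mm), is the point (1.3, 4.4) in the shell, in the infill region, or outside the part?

outside

At z = 34.2 mm: the cube is absent (z outside [0, 20]); the r=3 cylinder at (-0.5, 5.5) contributes a regular 8-gon of circumradius 3; the cube at (16, 11) is not intersected at this z (z outside [19, 28.5]); Taking the union: only the r=3 cylinder at (-0.5, 5.5) is present, so the union is just that shape — 1 connected region; (rotated 50° about Z; rotation is an isometry so areas/perimeters/island counts are preserved). Overall, the cross-section is a single solid region. Undo the 50° rotation: the query point maps to (4.206, 1.832) in the un-rotated model frame. The nearest boundary edge runs (-0.50, 2.50)→(1.62, 3.38); distance from the point to it = 3.01 mm. The point is not inside any of the regions above, so it lies outside the cross-section (3.01 mm from the nearest boundary).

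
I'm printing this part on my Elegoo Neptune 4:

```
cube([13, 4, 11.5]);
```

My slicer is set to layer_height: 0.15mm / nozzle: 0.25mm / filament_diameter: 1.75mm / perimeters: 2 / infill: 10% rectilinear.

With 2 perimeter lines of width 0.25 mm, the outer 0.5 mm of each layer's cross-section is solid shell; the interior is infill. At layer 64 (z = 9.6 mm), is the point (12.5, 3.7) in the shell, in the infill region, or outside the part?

At z = 9.6 mm: the 13×4 cube contributes its full rectangle. Overall, the cross-section is a single solid region. The nearest boundary edge runs (13.00, 4.00)→(0.00, 4.00); distance from the point to it = 0.30 mm. The point is inside the cross-section, 0.30 mm from the nearest boundary — within the 0.5 mm shell band (2 × 0.25).

shell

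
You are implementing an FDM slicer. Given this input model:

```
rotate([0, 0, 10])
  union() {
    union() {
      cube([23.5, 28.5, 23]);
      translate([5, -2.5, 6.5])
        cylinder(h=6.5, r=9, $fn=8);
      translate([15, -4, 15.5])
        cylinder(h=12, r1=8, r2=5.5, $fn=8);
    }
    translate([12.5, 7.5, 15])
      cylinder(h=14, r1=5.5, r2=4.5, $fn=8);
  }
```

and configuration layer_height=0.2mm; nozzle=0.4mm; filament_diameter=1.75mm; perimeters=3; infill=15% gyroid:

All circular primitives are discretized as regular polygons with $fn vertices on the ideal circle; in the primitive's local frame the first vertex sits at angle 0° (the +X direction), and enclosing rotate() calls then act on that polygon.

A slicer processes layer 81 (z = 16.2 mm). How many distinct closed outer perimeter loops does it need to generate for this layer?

At z = 16.2 mm: the cube is present — its section is the full 23.5×28.5 rectangle; the cylinder at (5, -2.5) does not reach this height (z outside [6.5, 13]); the cone at (15, -4) contributes a regular 8-gon of circumradius 7.854 (interpolated between r1=8 and r2=5.5 at t=0.058); Combining (union): the regions partially overlap (shared area 31.03 mm²), so overlapping operands fuse into one piece — 1 connected region; the cone at (12.5, 7.5) contributes a regular 8-gon of circumradius 5.414 (interpolated between r1=5.5 and r2=4.5 at t=0.086); Combining (union): the cone at (12.5, 7.5) lies entirely inside the result so far, so the union is just the result so far — 1 connected region; (whole slice rotated 10° about Z — lengths, areas and connectivity unchanged). The result has 1 disconnected region.

1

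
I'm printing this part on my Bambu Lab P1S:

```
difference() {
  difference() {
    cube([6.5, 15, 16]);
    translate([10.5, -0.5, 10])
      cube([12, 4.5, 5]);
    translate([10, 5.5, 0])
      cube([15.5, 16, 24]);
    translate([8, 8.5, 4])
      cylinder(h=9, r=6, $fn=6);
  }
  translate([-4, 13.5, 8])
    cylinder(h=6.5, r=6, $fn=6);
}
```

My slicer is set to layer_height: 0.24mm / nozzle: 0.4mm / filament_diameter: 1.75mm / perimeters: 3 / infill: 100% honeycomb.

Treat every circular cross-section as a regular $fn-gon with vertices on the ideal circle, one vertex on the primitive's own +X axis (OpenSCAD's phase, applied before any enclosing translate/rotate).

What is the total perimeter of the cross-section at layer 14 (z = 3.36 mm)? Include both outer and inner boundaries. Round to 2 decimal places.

43.00 mm

At z = 3.36 mm: the cube (footprint 6.5×15) is included at this height (perimeter 43.00 mm); the cube at (10.5, -0.5) does not reach this height (z outside [10, 15]); the 15.5×16 cube at (10, 5.5) contributes its full rectangle (perimeter 63.00 mm); the cylinder at (8, 8.5) is not intersected at this z (z outside [4, 13]); Taking the first minus the rest: starting from the 6.5×15 cube, the 15.5×16 cube at (10, 5.5) misses the remaining region (no effect) — boundary = 43.00 mm; the cylinder at (-4, 13.5) does not reach this height (z outside [8, 14.5]); After the difference (first − rest): none of the subtracted shapes is present at this height, so that combined region is unchanged — boundary = 43.00 mm. Overall, the cross-section is a single solid region. Total boundary length (outer) = 43.00 mm.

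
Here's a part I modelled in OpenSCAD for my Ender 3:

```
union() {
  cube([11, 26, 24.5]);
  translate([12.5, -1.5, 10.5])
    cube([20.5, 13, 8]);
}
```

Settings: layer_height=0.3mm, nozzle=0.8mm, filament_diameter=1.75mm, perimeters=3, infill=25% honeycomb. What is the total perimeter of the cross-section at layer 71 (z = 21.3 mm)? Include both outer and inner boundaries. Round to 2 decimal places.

74.00 mm

At z = 21.3 mm: the cube is present — its section is the full 11×26 rectangle (perimeter 74.00 mm); the cube at (12.5, -1.5) is not intersected at this z (z outside [10.5, 18.5]); Merging all regions: only the 11×26 cube is present, so the union is just that shape — boundary = 74.00 mm. Overall, the cross-section is a single solid region. Total boundary length (outer) = 74.00 mm.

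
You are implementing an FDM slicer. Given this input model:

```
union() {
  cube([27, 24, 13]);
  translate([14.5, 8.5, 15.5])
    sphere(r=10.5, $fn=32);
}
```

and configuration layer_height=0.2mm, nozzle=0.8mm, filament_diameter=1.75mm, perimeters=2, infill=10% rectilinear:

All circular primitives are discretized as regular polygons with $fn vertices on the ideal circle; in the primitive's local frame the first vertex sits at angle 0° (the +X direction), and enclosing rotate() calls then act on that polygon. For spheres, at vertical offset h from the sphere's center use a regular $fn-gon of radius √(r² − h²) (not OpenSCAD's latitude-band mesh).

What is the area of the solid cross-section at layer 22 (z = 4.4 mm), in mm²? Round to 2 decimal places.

648.00 mm²

At z = 4.4 mm: the 27×24 cube contributes its full rectangle (area 648.00 mm²); the sphere at (14.5, 8.5) does not reach this height (|z−center|=11.100 > r=10.5); Combining (union): only the 27×24 cube is present, so the union is just that shape — area = 648.00 mm². Overall, the cross-section is a single solid region. Net area = 648.00 mm².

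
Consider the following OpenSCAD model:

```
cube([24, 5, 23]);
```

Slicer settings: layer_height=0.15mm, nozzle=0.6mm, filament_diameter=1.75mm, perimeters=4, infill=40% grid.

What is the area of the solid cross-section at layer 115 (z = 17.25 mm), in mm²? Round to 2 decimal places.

120.00 mm²

At z = 17.25 mm: the 24×5 cube contributes its full rectangle (area 120.00 mm²). Overall, the cross-section is a single solid region. Net area = 120.00 mm².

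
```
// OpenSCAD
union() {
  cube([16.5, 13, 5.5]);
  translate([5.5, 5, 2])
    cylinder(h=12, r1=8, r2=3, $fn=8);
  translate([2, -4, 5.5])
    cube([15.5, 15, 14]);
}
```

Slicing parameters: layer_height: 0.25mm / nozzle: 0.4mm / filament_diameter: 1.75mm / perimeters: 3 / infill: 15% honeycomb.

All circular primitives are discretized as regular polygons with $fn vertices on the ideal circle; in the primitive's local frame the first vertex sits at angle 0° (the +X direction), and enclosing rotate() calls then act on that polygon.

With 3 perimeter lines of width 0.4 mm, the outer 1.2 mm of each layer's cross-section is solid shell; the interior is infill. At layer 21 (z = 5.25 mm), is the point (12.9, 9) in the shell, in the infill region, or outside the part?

infill

At z = 5.25 mm: the 16.5×13 cube contributes its full rectangle; the cone at (5.5, 5) (r1=8→r2=3) has section circumradius 6.646 here — a regular 8-gon; the cube at (2, -4) is absent (z outside [5.5, 19.5]); Merging all regions: the regions partially overlap (shared area 115.21 mm²), so overlapping operands fuse into one piece — 1 connected region. Overall, the cross-section is a single solid region. The nearest boundary edge runs (16.50, 13.00)→(16.50, 0.00); distance from the point to it = 3.60 mm. The point is inside the cross-section and 3.60 mm from the nearest boundary — more than the 1.2 mm shell width (3 × 0.4), so it's in the infill interior.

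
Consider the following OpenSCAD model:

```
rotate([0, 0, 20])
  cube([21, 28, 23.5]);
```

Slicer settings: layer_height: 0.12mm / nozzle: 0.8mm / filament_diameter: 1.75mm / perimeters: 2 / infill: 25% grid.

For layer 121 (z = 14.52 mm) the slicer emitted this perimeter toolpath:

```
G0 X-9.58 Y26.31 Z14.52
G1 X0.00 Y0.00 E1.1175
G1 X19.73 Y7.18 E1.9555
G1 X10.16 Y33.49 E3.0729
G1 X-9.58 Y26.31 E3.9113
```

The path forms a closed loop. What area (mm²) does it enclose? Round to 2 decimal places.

Apply the shoelace formula to the sequence of (X, Y) vertices; enclosed area = 587.98 mm².

587.98 mm²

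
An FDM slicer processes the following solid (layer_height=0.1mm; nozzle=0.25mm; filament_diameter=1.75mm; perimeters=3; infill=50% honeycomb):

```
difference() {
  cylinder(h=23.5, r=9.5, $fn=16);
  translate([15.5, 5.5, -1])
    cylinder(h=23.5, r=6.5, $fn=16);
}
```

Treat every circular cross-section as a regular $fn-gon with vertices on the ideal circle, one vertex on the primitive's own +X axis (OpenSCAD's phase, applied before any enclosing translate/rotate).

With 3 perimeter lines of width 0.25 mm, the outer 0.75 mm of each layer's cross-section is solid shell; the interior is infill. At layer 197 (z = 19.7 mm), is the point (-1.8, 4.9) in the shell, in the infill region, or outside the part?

infill

At z = 19.7 mm: the r=9.5 cylinder gives a regular 16-gon of circumradius 9.5 (constant along its height); the r=6.5 cylinder at (15.5, 5.5) contributes a regular 16-gon of circumradius 6.5; Subtracting the remaining from the first: starting from the r=9.5 cylinder, the r=6.5 cylinder at (15.5, 5.5) misses the remaining region (no effect) — 1 connected region. Overall, the cross-section is a single solid region. The nearest boundary edge runs (-3.64, 8.78)→(0.00, 9.50); distance from the point to it = 4.16 mm. The point is inside the cross-section and 4.16 mm from the nearest boundary — more than the 0.75 mm shell width (3 × 0.25), so it's in the infill interior.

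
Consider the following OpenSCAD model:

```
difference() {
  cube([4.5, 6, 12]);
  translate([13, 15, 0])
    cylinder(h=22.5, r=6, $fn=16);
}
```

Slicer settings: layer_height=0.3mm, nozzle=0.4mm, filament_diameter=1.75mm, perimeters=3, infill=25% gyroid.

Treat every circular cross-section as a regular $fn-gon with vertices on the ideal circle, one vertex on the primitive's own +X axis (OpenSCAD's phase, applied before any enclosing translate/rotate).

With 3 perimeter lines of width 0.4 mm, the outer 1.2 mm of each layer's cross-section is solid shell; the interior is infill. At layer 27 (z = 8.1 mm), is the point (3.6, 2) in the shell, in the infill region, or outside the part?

shell

At z = 8.1 mm: the cube (footprint 4.5×6) is included at this height; the cylinder at (13, 15): section is a regular 16-gon, circumradius r=6; After the difference (first − rest): starting from the 4.5×6 cube, the r=6 cylinder at (13, 15) misses the remaining region (no effect) — 1 connected region. Overall, the cross-section is a single solid region. The nearest boundary edge runs (4.50, 6.00)→(4.50, 0.00); distance from the point to it = 0.90 mm. The point is inside the cross-section, 0.90 mm from the nearest boundary — within the 1.2 mm shell band (3 × 0.4).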